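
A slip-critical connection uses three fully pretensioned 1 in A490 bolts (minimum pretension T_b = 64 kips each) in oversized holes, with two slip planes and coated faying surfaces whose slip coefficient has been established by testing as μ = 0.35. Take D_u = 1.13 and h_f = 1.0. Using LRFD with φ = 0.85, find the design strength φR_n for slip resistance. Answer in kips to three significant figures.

R_n = μ · D_u · h_f · T_b · n_s · n_b = 0.35 × 1.13 × 1.0 × 64 × 2 × 3 = 151.9 kips.
Design strength φR_n = 0.85 × 151.9 = 129 kips.

129 kips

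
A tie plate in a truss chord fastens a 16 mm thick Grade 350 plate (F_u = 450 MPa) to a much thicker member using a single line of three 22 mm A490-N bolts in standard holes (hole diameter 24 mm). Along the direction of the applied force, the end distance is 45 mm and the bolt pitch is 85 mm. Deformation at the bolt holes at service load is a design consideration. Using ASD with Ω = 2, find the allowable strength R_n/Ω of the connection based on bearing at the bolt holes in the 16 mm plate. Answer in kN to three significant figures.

523 kN

Per bolt r_n = 1.2 l_c t F_u ≤ 2.4 d t F_u; upper limit = 2.4 × 22 × 16 × 450 / 1000 = 380.2 kN.
Edge bolt: l_c = 45 − 24/2 = 33 mm → 1.2 × 33 × 16 × 450 / 1000 = 285.1 → r_n = 285.1 kN.
Interior bolts: l_c = 85 − 24 = 61 mm → 1.2 × 61 × 16 × 450 / 1000 = 527 → r_n = 380.2 kN.
R_n = 1 × 285.1 + 2 × 380.2 = 1045 kN.
Allowable strength R_n/Ω = 1045 / 2 = 523 kN.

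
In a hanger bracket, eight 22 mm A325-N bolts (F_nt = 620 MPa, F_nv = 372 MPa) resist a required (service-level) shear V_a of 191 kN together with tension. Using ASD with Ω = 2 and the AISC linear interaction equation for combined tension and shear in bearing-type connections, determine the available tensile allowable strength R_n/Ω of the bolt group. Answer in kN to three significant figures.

907 kN

A_b = π·22²/4 = 380.1 mm²; f_rv = 191 × 1000 / (8 × 380.1) = 62.81 MPa.
F'_nt = 1.3 F_nt − (Ω F_nt / F_nv) f_rv = 1.3·620 − (2·620/372)·62.81 = 596.6 MPa, capped at F_nt → F'_nt = 596.6 MPa.
R_n = F'_nt · A_b · n = 596.6 × 380.1 × 8 / 1000 = 1814 kN.
Allowable strength R_n/Ω = 1814 / 2 = 907 kN.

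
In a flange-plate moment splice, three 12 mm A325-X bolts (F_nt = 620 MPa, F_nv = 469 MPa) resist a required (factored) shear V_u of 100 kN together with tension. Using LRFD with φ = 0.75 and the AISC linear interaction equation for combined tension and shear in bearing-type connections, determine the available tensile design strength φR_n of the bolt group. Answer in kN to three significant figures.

A_b = π·12²/4 = 113.1 mm²; f_rv = 100 × 1000 / (3 × 113.1) = 294.7 MPa.
F'_nt = 1.3 F_nt − (F_nt / φF_nv) f_rv = 1.3·620 − (620/(0.75·469))·294.7 = 286.5 MPa, capped at F_nt → F'_nt = 286.5 MPa.
R_n = F'_nt · A_b · n = 286.5 × 113.1 × 3 / 1000 = 97.21 kN.
Design strength φR_n = 0.75 × 97.21 = 72.9 kN.

72.9 kN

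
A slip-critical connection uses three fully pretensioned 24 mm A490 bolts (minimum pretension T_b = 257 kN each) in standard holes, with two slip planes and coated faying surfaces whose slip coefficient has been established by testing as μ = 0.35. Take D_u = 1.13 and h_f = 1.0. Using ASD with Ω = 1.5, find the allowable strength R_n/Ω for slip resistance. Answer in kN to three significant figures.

R_n = μ · D_u · h_f · T_b · n_s · n_b = 0.35 × 1.13 × 1.0 × 257 × 2 × 3 = 609.9 kN.
Allowable strength R_n/Ω = 609.9 / 1.5 = 407 kN.

407 kN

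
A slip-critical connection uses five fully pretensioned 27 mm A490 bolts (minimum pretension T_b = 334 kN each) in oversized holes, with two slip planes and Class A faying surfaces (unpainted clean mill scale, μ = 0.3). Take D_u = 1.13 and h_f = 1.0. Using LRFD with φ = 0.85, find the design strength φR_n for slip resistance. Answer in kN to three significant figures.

962 kN

R_n = μ · D_u · h_f · T_b · n_s · n_b = 0.3 × 1.13 × 1.0 × 334 × 2 × 5 = 1132 kN.
Design strength φR_n = 0.85 × 1132 = 962 kN.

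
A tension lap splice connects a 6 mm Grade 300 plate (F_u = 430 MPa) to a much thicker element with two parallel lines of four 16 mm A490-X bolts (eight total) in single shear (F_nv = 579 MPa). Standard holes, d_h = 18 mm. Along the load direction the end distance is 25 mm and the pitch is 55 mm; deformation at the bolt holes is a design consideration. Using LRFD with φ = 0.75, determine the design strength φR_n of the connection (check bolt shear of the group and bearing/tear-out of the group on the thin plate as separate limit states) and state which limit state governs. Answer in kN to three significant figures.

Bolt shear: A_b = π·16²/4 = 201.1 mm²; R_n = 579 × 201.1 × 8 × 1 / 1000 = 931.3 kN → 0.75 × 931.3 = 698 kN.
Bearing (1.2 l_c t F_u ≤ 2.4 d t F_u): upper limit = 2.4·16·6·430 / 1000 = 99.07 kN.
  Edge l_c = 25 − 18/2 = 16 → r_n = 49.54 kN; interior l_c = 55 − 18 = 37 → r_n = 99.07 kN.
  R_n,bearing = 2·49.54 + 6·99.07 = 693.5 kN → 0.75 × 693.5 = 520 kN.
Bearing governs: 520 kN.

520 kN (bearing governs)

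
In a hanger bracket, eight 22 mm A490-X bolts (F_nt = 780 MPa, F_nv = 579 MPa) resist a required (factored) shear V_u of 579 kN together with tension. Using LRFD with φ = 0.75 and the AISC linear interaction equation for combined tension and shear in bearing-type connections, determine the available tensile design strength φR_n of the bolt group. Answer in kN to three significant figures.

1530 kN

A_b = π·22²/4 = 380.1 mm²; f_rv = 579 × 1000 / (8 × 380.1) = 190.4 MPa.
F'_nt = 1.3 F_nt − (F_nt / φF_nv) f_rv = 1.3·780 − (780/(0.75·579))·190.4 = 672 MPa, capped at F_nt → F'_nt = 672 MPa.
R_n = F'_nt · A_b · n = 672 × 380.1 × 8 / 1000 = 2044 kN.
Design strength φR_n = 0.75 × 2044 = 1530 kN.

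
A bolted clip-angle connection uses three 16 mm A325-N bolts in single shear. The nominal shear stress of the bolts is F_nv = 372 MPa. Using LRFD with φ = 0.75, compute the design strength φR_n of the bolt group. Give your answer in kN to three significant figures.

A_b = π × 16² / 4 = 201.1 mm².
R_n = F_nv · A_b · n · n_s = 372 × 201.1 × 3 × 1 / 1000 = 224.4 kN.
Design strength φR_n = 0.75 × 224.4 = 168 kN.

168 kN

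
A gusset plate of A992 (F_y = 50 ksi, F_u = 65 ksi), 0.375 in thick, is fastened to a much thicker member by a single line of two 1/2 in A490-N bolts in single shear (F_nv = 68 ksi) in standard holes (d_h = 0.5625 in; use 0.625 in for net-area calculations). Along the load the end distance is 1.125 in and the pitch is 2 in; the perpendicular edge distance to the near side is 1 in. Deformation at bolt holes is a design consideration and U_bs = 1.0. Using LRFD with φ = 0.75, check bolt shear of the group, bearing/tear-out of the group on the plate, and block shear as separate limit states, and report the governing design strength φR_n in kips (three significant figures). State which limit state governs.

Bolt shear: A_b = π·0.5²/4 = 0.1963 in²; R_n = 68 × 0.1963 × 2 × 1 = 26.7 kips → 0.75 × 26.7 = 20 kips.
Bearing: edge l_c = 0.8438, r_n = 24.68 kips; interior l_c = 1.438, r_n = 29.25 kips; R_n = 24.68 + 1·29.25 = 53.93 kips → 40.4 kips.
Block shear: A_gv = 1.172, A_nv = 0.8203, A_nt = 0.2578 in²; R_n = min(0.6F_uA_nv, 0.6F_yA_gv) + U_bs·F_u·A_nt = 48.75 kips → 36.6 kips.
Bolt shear governs: 20 kips.

20 kips (bolt shear governs)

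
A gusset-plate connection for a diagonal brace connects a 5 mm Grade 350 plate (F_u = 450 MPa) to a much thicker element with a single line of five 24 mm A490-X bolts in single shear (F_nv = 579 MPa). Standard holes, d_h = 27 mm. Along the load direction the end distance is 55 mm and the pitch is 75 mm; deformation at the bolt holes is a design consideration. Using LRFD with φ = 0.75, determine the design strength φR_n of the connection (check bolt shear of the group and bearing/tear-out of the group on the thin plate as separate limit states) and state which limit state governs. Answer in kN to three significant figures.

473 kN (bearing governs)

Bolt shear: A_b = π·24²/4 = 452.4 mm²; R_n = 579 × 452.4 × 5 × 1 / 1000 = 1310 kN → 0.75 × 1310 = 982 kN.
Bearing (1.2 l_c t F_u ≤ 2.4 d t F_u): upper limit = 2.4·24·5·450 / 1000 = 129.6 kN.
  Edge l_c = 55 − 27/2 = 41.5 → r_n = 112 kN; interior l_c = 75 − 27 = 48 → r_n = 129.6 kN.
  R_n,bearing = 1·112 + 4·129.6 = 630.4 kN → 0.75 × 630.4 = 473 kN.
Bearing governs: 473 kN.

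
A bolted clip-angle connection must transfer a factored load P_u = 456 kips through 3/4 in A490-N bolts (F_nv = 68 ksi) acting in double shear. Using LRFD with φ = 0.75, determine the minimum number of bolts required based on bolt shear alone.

A_b = π·0.75²/4 = 0.4418 in².
Per-bolt design strength φR_n = 0.75 × 68 × 0.4418 × 2 = 45.06 kips.
n ≥ 456 / 45.06 = 10.12 → use 11 bolts.

11 bolts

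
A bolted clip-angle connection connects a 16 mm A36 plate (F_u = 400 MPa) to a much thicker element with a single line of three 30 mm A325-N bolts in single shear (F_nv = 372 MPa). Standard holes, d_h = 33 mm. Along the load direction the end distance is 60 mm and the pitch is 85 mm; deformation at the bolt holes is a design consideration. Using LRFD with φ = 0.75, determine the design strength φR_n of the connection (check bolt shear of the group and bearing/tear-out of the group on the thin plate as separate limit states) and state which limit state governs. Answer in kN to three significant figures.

Bolt shear: A_b = π·30²/4 = 706.9 mm²; R_n = 372 × 706.9 × 3 × 1 / 1000 = 788.9 kN → 0.75 × 788.9 = 592 kN.
Bearing (1.2 l_c t F_u ≤ 2.4 d t F_u): upper limit = 2.4·30·16·400 / 1000 = 460.8 kN.
  Edge l_c = 60 − 33/2 = 43.5 → r_n = 334.1 kN; interior l_c = 85 − 33 = 52 → r_n = 399.4 kN.
  R_n,bearing = 1·334.1 + 2·399.4 = 1133 kN → 0.75 × 1133 = 850 kN.
Bolt shear governs: 592 kN.

592 kN (bolt shear governs)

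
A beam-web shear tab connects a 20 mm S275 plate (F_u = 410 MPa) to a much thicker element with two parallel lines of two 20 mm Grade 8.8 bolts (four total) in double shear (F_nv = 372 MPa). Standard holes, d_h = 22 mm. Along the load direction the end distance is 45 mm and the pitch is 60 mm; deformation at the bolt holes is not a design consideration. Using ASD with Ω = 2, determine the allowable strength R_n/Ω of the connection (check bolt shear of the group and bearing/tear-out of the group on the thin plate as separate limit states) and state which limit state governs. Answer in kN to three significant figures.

Bolt shear: A_b = π·20²/4 = 314.2 mm²; R_n = 372 × 314.2 × 4 × 2 / 1000 = 934.9 kN → 934.9 / 2 = 467 kN.
Bearing (1.5 l_c t F_u ≤ 3.0 d t F_u): upper limit = 3.0·20·20·410 / 1000 = 492 kN.
  Edge l_c = 45 − 22/2 = 34 → r_n = 418.2 kN; interior l_c = 60 − 22 = 38 → r_n = 467.4 kN.
  R_n,bearing = 2·418.2 + 2·467.4 = 1771 kN → 1771 / 2 = 886 kN.
Bolt shear governs: 467 kN.

467 kN (bolt shear governs)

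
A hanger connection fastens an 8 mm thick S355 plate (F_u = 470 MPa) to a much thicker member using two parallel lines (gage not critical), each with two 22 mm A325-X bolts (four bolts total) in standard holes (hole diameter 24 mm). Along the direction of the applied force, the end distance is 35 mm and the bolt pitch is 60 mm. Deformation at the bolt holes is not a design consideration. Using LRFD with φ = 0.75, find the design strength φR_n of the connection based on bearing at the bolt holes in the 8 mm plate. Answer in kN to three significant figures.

499 kN

Per bolt r_n = 1.5 l_c t F_u ≤ 3.0 d t F_u; upper limit = 3.0 × 22 × 8 × 470 / 1000 = 248.2 kN.
Edge bolt: l_c = 35 − 24/2 = 23 mm → 1.5 × 23 × 8 × 470 / 1000 = 129.7 → r_n = 129.7 kN.
Interior bolts: l_c = 60 − 24 = 36 mm → 1.5 × 36 × 8 × 470 / 1000 = 203 → r_n = 203 kN.
R_n = 2 × 129.7 + 2 × 203 = 665.5 kN.
Design strength φR_n = 0.75 × 665.5 = 499 kN.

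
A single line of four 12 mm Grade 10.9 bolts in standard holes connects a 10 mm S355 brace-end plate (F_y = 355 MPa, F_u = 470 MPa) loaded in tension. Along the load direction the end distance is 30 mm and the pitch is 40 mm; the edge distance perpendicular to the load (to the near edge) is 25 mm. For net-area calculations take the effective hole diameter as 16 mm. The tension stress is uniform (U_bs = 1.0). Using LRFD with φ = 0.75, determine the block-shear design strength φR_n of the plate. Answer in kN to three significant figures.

259 kN

Shear plane L_v = 30 + 3·40 = 150 mm; A_gv = 150 × 10 = 1500 mm².
A_nv = (150 − 3.5·16) × 10 = 940 mm².
A_nt = (25 − 0.5·16) × 10 = 170 mm².
0.6 F_u A_nv = 265.1 kN; 0.6 F_y A_gv = 319.5 kN → shear rupture governs the shear term.
R_n = 265.1 + 1.0 × 470 × 170 / 1000 = 345 kN.
Design strength φR_n = 0.75 × 345 = 259 kN.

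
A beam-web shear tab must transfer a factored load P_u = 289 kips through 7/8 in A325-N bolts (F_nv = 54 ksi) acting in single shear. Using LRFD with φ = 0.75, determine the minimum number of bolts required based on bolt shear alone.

12 bolts

A_b = π·0.875²/4 = 0.6013 in².
Per-bolt design strength φR_n = 0.75 × 54 × 0.6013 × 1 = 24.35 kips.
n ≥ 289 / 24.35 = 11.87 → use 12 bolts.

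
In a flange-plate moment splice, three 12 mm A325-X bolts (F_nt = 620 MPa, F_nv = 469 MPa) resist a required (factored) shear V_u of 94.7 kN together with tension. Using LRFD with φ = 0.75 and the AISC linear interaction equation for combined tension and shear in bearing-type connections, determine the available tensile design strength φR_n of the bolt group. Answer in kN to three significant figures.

A_b = π·12²/4 = 113.1 mm²; f_rv = 94.7 × 1000 / (3 × 113.1) = 279.1 MPa.
F'_nt = 1.3 F_nt − (F_nt / φF_nv) f_rv = 1.3·620 − (620/(0.75·469))·279.1 = 314 MPa, capped at F_nt → F'_nt = 314 MPa.
R_n = F'_nt · A_b · n = 314 × 113.1 × 3 / 1000 = 106.5 kN.
Design strength φR_n = 0.75 × 106.5 = 79.9 kN.

79.9 kN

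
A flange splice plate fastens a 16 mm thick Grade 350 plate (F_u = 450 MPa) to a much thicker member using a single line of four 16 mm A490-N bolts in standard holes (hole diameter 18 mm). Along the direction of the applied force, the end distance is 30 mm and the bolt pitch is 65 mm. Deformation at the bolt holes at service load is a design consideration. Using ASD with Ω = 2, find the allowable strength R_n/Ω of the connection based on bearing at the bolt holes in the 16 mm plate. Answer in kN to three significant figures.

505 kN

Per bolt r_n = 1.2 l_c t F_u ≤ 2.4 d t F_u; upper limit = 2.4 × 16 × 16 × 450 / 1000 = 276.5 kN.
Edge bolt: l_c = 30 − 18/2 = 21 mm → 1.2 × 21 × 16 × 450 / 1000 = 181.4 → r_n = 181.4 kN.
Interior bolts: l_c = 65 − 18 = 47 mm → 1.2 × 47 × 16 × 450 / 1000 = 406.1 → r_n = 276.5 kN.
R_n = 1 × 181.4 + 3 × 276.5 = 1011 kN.
Allowable strength R_n/Ω = 1011 / 2 = 505 kN.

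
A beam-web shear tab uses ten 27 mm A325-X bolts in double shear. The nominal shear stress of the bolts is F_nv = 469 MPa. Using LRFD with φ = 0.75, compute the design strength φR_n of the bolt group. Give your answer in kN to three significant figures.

4030 kN

A_b = π × 27² / 4 = 572.6 mm².
R_n = F_nv · A_b · n · n_s = 469 × 572.6 × 10 × 2 / 1000 = 5371 kN.
Design strength φR_n = 0.75 × 5371 = 4030 kN.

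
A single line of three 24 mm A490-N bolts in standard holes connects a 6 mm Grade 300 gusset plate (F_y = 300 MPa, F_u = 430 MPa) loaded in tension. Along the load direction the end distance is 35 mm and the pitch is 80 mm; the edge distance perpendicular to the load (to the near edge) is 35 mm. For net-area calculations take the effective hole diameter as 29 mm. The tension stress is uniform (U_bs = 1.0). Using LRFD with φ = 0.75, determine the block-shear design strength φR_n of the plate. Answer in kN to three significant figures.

Shear plane L_v = 35 + 2·80 = 195 mm; A_gv = 195 × 6 = 1170 mm².
A_nv = (195 − 2.5·29) × 6 = 735 mm².
A_nt = (35 − 0.5·29) × 6 = 123 mm².
0.6 F_u A_nv = 189.6 kN; 0.6 F_y A_gv = 210.6 kN → shear rupture governs the shear term.
R_n = 189.6 + 1.0 × 430 × 123 / 1000 = 242.5 kN.
Design strength φR_n = 0.75 × 242.5 = 182 kN.

182 kN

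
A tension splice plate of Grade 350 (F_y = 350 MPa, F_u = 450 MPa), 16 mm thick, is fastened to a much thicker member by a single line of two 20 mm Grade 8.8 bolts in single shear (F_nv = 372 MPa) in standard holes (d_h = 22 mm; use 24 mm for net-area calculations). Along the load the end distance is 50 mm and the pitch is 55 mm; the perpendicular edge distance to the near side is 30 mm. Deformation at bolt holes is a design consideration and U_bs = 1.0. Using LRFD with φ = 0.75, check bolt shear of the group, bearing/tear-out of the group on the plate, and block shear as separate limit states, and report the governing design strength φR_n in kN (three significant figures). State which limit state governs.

175 kN (bolt shear governs)

Bolt shear: A_b = π·20²/4 = 314.2 mm²; R_n = 372 × 314.2 × 2 × 1 / 1000 = 233.7 kN → 0.75 × 233.7 = 175 kN.
Bearing: edge l_c = 39, r_n = 337 kN; interior l_c = 33, r_n = 285.1 kN; R_n = 337 + 1·285.1 = 622.1 kN → 467 kN.
Block shear: A_gv = 1680, A_nv = 1104, A_nt = 288 mm²; R_n = min(0.6F_uA_nv, 0.6F_yA_gv) + U_bs·F_u·A_nt = 427.7 kN → 321 kN.
Bolt shear governs: 175 kN.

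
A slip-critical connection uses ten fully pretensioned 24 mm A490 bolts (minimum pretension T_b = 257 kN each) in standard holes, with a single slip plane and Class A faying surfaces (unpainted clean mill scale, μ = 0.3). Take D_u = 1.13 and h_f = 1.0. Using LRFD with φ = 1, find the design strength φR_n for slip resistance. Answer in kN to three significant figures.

871 kN

R_n = μ · D_u · h_f · T_b · n_s · n_b = 0.3 × 1.13 × 1.0 × 257 × 1 × 10 = 871.2 kN.
Design strength φR_n = 1 × 871.2 = 871 kN.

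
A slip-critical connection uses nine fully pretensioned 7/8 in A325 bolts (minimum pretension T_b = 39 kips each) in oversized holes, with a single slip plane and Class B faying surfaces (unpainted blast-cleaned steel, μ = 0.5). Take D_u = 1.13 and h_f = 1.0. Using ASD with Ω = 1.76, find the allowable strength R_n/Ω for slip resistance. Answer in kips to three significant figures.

R_n = μ · D_u · h_f · T_b · n_s · n_b = 0.5 × 1.13 × 1.0 × 39 × 1 × 9 = 198.3 kips.
Allowable strength R_n/Ω = 198.3 / 1.76 = 113 kips.

113 kips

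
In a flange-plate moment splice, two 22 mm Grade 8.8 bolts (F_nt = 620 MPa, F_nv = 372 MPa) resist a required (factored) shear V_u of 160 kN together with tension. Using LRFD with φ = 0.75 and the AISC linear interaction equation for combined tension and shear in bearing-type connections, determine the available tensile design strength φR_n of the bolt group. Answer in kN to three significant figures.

193 kN

A_b = π·22²/4 = 380.1 mm²; f_rv = 160 × 1000 / (2 × 380.1) = 210.5 MPa.
F'_nt = 1.3 F_nt − (F_nt / φF_nv) f_rv = 1.3·620 − (620/(0.75·372))·210.5 = 338.3 MPa, capped at F_nt → F'_nt = 338.3 MPa.
R_n = F'_nt · A_b · n = 338.3 × 380.1 × 2 / 1000 = 257.2 kN.
Design strength φR_n = 0.75 × 257.2 = 193 kN.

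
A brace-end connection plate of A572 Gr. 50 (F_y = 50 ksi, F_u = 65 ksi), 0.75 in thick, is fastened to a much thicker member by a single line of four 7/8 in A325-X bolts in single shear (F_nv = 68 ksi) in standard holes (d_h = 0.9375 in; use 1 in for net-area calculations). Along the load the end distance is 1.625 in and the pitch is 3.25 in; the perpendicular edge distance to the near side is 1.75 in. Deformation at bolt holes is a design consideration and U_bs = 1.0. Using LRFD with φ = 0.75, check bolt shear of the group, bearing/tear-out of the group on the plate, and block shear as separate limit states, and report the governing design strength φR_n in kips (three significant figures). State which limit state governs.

123 kips (bolt shear governs)

Bolt shear: A_b = π·0.875²/4 = 0.6013 in²; R_n = 68 × 0.6013 × 4 × 1 = 163.6 kips → 0.75 × 163.6 = 123 kips.
Bearing: edge l_c = 1.156, r_n = 67.64 kips; interior l_c = 2.312, r_n = 102.4 kips; R_n = 67.64 + 3·102.4 = 374.8 kips → 281 kips.
Block shear: A_gv = 8.531, A_nv = 5.906, A_nt = 0.9375 in²; R_n = min(0.6F_uA_nv, 0.6F_yA_gv) + U_bs·F_u·A_nt = 291.3 kips → 218 kips.
Bolt shear governs: 123 kips.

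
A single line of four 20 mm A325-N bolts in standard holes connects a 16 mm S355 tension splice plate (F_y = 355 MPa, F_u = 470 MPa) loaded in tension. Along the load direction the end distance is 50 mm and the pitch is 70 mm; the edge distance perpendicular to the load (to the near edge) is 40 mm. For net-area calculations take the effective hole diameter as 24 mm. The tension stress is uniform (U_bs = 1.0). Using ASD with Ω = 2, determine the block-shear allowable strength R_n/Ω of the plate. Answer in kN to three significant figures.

502 kN

Shear plane L_v = 50 + 3·70 = 260 mm; A_gv = 260 × 16 = 4160 mm².
A_nv = (260 − 3.5·24) × 16 = 2816 mm².
A_nt = (40 − 0.5·24) × 16 = 448 mm².
0.6 F_u A_nv = 794.1 kN; 0.6 F_y A_gv = 886.1 kN → shear rupture governs the shear term.
R_n = 794.1 + 1.0 × 470 × 448 / 1000 = 1005 kN.
Allowable strength R_n/Ω = 1005 / 2 = 502 kN.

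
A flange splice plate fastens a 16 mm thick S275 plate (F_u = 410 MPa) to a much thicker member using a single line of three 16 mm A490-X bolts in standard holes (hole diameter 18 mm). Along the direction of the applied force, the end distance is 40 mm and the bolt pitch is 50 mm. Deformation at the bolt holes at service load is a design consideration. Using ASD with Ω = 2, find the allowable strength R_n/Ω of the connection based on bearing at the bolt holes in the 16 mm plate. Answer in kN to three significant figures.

Per bolt r_n = 1.2 l_c t F_u ≤ 2.4 d t F_u; upper limit = 2.4 × 16 × 16 × 410 / 1000 = 251.9 kN.
Edge bolt: l_c = 40 − 18/2 = 31 mm → 1.2 × 31 × 16 × 410 / 1000 = 244 → r_n = 244 kN.
Interior bolts: l_c = 50 − 18 = 32 mm → 1.2 × 32 × 16 × 410 / 1000 = 251.9 → r_n = 251.9 kN.
R_n = 1 × 244 + 2 × 251.9 = 747.8 kN.
Allowable strength R_n/Ω = 747.8 / 2 = 374 kN.

374 kN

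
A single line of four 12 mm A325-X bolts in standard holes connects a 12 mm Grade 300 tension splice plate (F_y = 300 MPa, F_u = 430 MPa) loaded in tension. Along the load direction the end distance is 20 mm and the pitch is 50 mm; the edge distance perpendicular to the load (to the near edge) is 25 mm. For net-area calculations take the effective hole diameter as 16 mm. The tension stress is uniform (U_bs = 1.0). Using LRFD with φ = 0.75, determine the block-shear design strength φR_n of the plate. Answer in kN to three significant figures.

Shear plane L_v = 20 + 3·50 = 170 mm; A_gv = 170 × 12 = 2040 mm².
A_nv = (170 − 3.5·16) × 12 = 1368 mm².
A_nt = (25 − 0.5·16) × 12 = 204 mm².
0.6 F_u A_nv = 352.9 kN; 0.6 F_y A_gv = 367.2 kN → shear rupture governs the shear term.
R_n = 352.9 + 1.0 × 430 × 204 / 1000 = 440.7 kN.
Design strength φR_n = 0.75 × 440.7 = 330 kN.

330 kN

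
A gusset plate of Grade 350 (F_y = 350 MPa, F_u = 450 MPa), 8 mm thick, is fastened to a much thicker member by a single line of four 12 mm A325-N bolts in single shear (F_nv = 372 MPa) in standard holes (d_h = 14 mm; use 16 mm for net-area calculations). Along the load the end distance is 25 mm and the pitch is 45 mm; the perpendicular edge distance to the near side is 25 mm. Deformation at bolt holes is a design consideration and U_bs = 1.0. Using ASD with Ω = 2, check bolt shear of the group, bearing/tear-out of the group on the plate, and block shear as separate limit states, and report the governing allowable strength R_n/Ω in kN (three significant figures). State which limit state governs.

Bolt shear: A_b = π·12²/4 = 113.1 mm²; R_n = 372 × 113.1 × 4 × 1 / 1000 = 168.3 kN → 168.3 / 2 = 84.1 kN.
Bearing: edge l_c = 18, r_n = 77.76 kN; interior l_c = 31, r_n = 103.7 kN; R_n = 77.76 + 3·103.7 = 388.8 kN → 194 kN.
Block shear: A_gv = 1280, A_nv = 832, A_nt = 136 mm²; R_n = min(0.6F_uA_nv, 0.6F_yA_gv) + U_bs·F_u·A_nt = 285.8 kN → 143 kN.
Bolt shear governs: 84.1 kN.

84.1 kN (bolt shear governs)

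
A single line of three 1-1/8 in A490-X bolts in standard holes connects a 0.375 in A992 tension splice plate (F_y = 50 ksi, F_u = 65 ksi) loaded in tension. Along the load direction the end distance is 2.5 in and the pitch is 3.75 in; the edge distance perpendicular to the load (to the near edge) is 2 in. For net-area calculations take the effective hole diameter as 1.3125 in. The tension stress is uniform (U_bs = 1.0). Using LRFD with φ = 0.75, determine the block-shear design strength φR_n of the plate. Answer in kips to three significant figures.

98.3 kips

Shear plane L_v = 2.5 + 2·3.75 = 10 in; A_gv = 10 × 0.375 = 3.75 in².
A_nv = (10 − 2.5·1.3125) × 0.375 = 2.52 in².
A_nt = (2 − 0.5·1.3125) × 0.375 = 0.5039 in².
0.6 F_u A_nv = 98.26 kips; 0.6 F_y A_gv = 112.5 kips → shear rupture governs the shear term.
R_n = 98.26 + 1.0 × 65 × 0.5039 = 131 kips.
Design strength φR_n = 0.75 × 131 = 98.3 kips.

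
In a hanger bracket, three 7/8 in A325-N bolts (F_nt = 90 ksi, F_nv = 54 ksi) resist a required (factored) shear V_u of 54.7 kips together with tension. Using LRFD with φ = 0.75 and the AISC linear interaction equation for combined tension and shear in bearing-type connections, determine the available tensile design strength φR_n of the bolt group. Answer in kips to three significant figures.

A_b = π·0.875²/4 = 0.6013 in²; f_rv = 54.7 / (3 × 0.6013) = 30.32 ksi.
F'_nt = 1.3 F_nt − (F_nt / φF_nv) f_rv = 1.3·90 − (90/(0.75·54))·30.32 = 49.62 ksi, capped at F_nt → F'_nt = 49.62 ksi.
R_n = F'_nt · A_b · n = 49.62 × 0.6013 × 3 = 89.51 kips.
Design strength φR_n = 0.75 × 89.51 = 67.1 kips.

67.1 kips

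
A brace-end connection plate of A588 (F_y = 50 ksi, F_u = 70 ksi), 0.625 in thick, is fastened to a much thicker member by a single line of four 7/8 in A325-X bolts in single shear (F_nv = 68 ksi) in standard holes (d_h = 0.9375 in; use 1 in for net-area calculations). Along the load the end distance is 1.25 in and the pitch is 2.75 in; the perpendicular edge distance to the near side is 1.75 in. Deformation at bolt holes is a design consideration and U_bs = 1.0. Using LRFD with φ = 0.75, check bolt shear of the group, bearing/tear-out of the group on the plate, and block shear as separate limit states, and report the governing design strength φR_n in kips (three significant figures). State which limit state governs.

Bolt shear: A_b = π·0.875²/4 = 0.6013 in²; R_n = 68 × 0.6013 × 4 × 1 = 163.6 kips → 0.75 × 163.6 = 123 kips.
Bearing: edge l_c = 0.7812, r_n = 41.02 kips; interior l_c = 1.812, r_n = 91.88 kips; R_n = 41.02 + 3·91.88 = 316.6 kips → 237 kips.
Block shear: A_gv = 5.938, A_nv = 3.75, A_nt = 0.7812 in²; R_n = min(0.6F_uA_nv, 0.6F_yA_gv) + U_bs·F_u·A_nt = 212.2 kips → 159 kips.
Bolt shear governs: 123 kips.

123 kips (bolt shear governs)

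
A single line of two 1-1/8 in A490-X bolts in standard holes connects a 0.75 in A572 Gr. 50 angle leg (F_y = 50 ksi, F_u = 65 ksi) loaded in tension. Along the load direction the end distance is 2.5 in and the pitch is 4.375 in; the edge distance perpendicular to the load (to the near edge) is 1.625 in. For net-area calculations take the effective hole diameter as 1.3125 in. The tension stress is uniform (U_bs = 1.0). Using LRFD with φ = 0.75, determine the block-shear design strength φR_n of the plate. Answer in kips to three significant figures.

Shear plane L_v = 2.5 + 1·4.375 = 6.875 in; A_gv = 6.875 × 0.75 = 5.156 in².
A_nv = (6.875 − 1.5·1.3125) × 0.75 = 3.68 in².
A_nt = (1.625 − 0.5·1.3125) × 0.75 = 0.7266 in².
0.6 F_u A_nv = 143.5 kips; 0.6 F_y A_gv = 154.7 kips → shear rupture governs the shear term.
R_n = 143.5 + 1.0 × 65 × 0.7266 = 190.7 kips.
Design strength φR_n = 0.75 × 190.7 = 143 kips.

143 kips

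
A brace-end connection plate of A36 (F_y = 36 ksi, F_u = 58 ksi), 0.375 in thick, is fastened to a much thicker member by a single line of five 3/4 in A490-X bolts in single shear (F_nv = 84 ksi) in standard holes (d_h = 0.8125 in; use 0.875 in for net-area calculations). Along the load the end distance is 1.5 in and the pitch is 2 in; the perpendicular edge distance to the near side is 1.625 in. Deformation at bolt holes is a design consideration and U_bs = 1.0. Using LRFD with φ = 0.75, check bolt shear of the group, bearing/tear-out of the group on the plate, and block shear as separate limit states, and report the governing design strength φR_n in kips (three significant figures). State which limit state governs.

Bolt shear: A_b = π·0.75²/4 = 0.4418 in²; R_n = 84 × 0.4418 × 5 × 1 = 185.6 kips → 0.75 × 185.6 = 139 kips.
Bearing: edge l_c = 1.094, r_n = 28.55 kips; interior l_c = 1.188, r_n = 30.99 kips; R_n = 28.55 + 4·30.99 = 152.5 kips → 114 kips.
Block shear: A_gv = 3.562, A_nv = 2.086, A_nt = 0.4453 in²; R_n = min(0.6F_uA_nv, 0.6F_yA_gv) + U_bs·F_u·A_nt = 98.42 kips → 73.8 kips.
Block shear governs: 73.8 kips.

73.8 kips (block shear governs)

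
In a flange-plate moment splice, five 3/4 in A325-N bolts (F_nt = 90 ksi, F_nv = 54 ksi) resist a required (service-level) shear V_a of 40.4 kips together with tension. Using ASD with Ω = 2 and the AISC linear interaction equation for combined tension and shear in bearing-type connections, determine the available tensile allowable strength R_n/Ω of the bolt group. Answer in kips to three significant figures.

61.9 kips

A_b = π·0.75²/4 = 0.4418 in²; f_rv = 40.4 / (5 × 0.4418) = 18.29 ksi.
F'_nt = 1.3 F_nt − (Ω F_nt / F_nv) f_rv = 1.3·90 − (2·90/54)·18.29 = 56.04 ksi, capped at F_nt → F'_nt = 56.04 ksi.
R_n = F'_nt · A_b · n = 56.04 × 0.4418 × 5 = 123.8 kips.
Allowable strength R_n/Ω = 123.8 / 2 = 61.9 kips.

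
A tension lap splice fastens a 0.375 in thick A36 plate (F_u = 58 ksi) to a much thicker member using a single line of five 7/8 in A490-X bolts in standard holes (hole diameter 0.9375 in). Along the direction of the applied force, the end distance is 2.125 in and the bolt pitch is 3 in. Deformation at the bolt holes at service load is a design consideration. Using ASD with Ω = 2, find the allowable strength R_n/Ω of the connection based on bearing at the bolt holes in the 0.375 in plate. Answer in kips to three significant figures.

113 kips

Per bolt r_n = 1.2 l_c t F_u ≤ 2.4 d t F_u; upper limit = 2.4 × 0.875 × 0.375 × 58 = 45.68 kips.
Edge bolt: l_c = 2.125 − 0.9375/2 = 1.656 in → 1.2 × 1.656 × 0.375 × 58 = 43.23 → r_n = 43.23 kips.
Interior bolts: l_c = 3 − 0.9375 = 2.062 in → 1.2 × 2.062 × 0.375 × 58 = 53.83 → r_n = 45.68 kips.
R_n = 1 × 43.23 + 4 × 45.68 = 225.9 kips.
Allowable strength R_n/Ω = 225.9 / 2 = 113 kips.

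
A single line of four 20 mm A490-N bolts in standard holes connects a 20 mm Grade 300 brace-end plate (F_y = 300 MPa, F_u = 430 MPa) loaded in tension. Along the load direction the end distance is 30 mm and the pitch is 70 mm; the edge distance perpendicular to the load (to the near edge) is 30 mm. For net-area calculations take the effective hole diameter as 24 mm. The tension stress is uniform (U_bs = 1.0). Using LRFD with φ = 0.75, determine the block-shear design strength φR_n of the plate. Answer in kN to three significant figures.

720 kN

Shear plane L_v = 30 + 3·70 = 240 mm; A_gv = 240 × 20 = 4800 mm².
A_nv = (240 − 3.5·24) × 20 = 3120 mm².
A_nt = (30 − 0.5·24) × 20 = 360 mm².
0.6 F_u A_nv = 805 kN; 0.6 F_y A_gv = 864 kN → shear rupture governs the shear term.
R_n = 805 + 1.0 × 430 × 360 / 1000 = 959.8 kN.
Design strength φR_n = 0.75 × 959.8 = 720 kN.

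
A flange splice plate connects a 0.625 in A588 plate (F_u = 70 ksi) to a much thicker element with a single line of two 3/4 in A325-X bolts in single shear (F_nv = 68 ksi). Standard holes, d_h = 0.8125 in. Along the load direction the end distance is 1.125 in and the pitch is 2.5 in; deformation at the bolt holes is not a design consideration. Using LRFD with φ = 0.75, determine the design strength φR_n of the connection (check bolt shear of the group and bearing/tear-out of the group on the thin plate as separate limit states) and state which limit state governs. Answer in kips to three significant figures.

45.1 kips (bolt shear governs)

Bolt shear: A_b = π·0.75²/4 = 0.4418 in²; R_n = 68 × 0.4418 × 2 × 1 = 60.08 kips → 0.75 × 60.08 = 45.1 kips.
Bearing (1.5 l_c t F_u ≤ 3.0 d t F_u): upper limit = 3.0·0.75·0.625·70 = 98.44 kips.
  Edge l_c = 1.125 − 0.8125/2 = 0.7188 → r_n = 47.17 kips; interior l_c = 2.5 − 0.8125 = 1.688 → r_n = 98.44 kips.
  R_n,bearing = 1·47.17 + 1·98.44 = 145.6 kips → 0.75 × 145.6 = 109 kips.
Bolt shear governs: 45.1 kips.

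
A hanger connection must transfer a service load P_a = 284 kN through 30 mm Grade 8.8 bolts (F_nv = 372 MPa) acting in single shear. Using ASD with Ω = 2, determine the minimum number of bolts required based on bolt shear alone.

A_b = π·30²/4 = 706.9 mm².
Per-bolt allowable strength R_n/Ω = 372 × 706.9 × 1 / 1000 / 2 = 131.5 kN.
n ≥ 284 / 131.5 = 2.16 → use 3 bolts.

3 bolts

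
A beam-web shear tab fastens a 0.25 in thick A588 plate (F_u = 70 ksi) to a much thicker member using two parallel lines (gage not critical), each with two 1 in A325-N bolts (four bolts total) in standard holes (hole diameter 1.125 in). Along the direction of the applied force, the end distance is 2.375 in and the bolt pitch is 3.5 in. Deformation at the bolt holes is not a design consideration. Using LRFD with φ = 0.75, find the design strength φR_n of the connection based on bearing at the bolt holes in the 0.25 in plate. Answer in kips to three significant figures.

Per bolt r_n = 1.5 l_c t F_u ≤ 3.0 d t F_u; upper limit = 3.0 × 1 × 0.25 × 70 = 52.5 kips.
Edge bolt: l_c = 2.375 − 1.125/2 = 1.812 in → 1.5 × 1.812 × 0.25 × 70 = 47.58 → r_n = 47.58 kips.
Interior bolts: l_c = 3.5 − 1.125 = 2.375 in → 1.5 × 2.375 × 0.25 × 70 = 62.34 → r_n = 52.5 kips.
R_n = 2 × 47.58 + 2 × 52.5 = 200.2 kips.
Design strength φR_n = 0.75 × 200.2 = 150 kips.

150 kips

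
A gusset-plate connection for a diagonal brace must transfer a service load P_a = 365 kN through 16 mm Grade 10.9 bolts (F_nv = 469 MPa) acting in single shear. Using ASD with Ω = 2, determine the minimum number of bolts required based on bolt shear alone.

A_b = π·16²/4 = 201.1 mm².
Per-bolt allowable strength R_n/Ω = 469 × 201.1 × 1 / 1000 / 2 = 47.15 kN.
n ≥ 365 / 47.15 = 7.741 → use 8 bolts.

8 bolts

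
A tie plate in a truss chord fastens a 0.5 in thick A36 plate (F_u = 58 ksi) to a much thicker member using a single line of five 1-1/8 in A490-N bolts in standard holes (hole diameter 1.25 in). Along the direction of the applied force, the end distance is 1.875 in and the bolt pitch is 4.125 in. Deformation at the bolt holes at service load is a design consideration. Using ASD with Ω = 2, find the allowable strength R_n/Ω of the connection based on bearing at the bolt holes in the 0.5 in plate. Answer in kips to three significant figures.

178 kips

Per bolt r_n = 1.2 l_c t F_u ≤ 2.4 d t F_u; upper limit = 2.4 × 1.125 × 0.5 × 58 = 78.3 kips.
Edge bolt: l_c = 1.875 − 1.25/2 = 1.25 in → 1.2 × 1.25 × 0.5 × 58 = 43.5 → r_n = 43.5 kips.
Interior bolts: l_c = 4.125 − 1.25 = 2.875 in → 1.2 × 2.875 × 0.5 × 58 = 100 → r_n = 78.3 kips.
R_n = 1 × 43.5 + 4 × 78.3 = 356.7 kips.
Allowable strength R_n/Ω = 356.7 / 2 = 178 kips.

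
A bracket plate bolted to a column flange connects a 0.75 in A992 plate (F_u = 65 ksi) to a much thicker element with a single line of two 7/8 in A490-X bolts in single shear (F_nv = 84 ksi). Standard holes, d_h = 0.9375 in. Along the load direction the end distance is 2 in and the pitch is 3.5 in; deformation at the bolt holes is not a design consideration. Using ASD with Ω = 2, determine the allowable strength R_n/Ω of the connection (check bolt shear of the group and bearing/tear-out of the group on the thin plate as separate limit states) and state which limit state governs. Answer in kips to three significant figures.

Bolt shear: A_b = π·0.875²/4 = 0.6013 in²; R_n = 84 × 0.6013 × 2 × 1 = 101 kips → 101 / 2 = 50.5 kips.
Bearing (1.5 l_c t F_u ≤ 3.0 d t F_u): upper limit = 3.0·0.875·0.75·65 = 128 kips.
  Edge l_c = 2 − 0.9375/2 = 1.531 → r_n = 112 kips; interior l_c = 3.5 − 0.9375 = 2.562 → r_n = 128 kips.
  R_n,bearing = 1·112 + 1·128 = 239.9 kips → 239.9 / 2 = 120 kips.
Bolt shear governs: 50.5 kips.

50.5 kips (bolt shear governs)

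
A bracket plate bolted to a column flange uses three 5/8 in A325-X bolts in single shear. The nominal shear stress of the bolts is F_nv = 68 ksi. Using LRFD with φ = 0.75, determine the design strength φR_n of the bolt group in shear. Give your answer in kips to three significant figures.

A_b = π × 0.625² / 4 = 0.3068 in².
R_n = F_nv · A_b · n · n_s = 68 × 0.3068 × 3 × 1 = 62.59 kips.
Design strength φR_n = 0.75 × 62.59 = 46.9 kips.

46.9 kips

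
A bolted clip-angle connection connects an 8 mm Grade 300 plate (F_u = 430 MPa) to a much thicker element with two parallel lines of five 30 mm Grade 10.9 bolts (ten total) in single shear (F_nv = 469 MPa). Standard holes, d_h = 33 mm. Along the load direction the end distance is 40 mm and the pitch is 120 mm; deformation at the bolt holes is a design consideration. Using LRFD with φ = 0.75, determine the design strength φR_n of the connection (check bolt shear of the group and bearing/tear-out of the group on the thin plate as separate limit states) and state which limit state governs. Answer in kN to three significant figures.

1630 kN (bearing governs)

Bolt shear: A_b = π·30²/4 = 706.9 mm²; R_n = 469 × 706.9 × 10 × 1 / 1000 = 3315 kN → 0.75 × 3315 = 2490 kN.
Bearing (1.2 l_c t F_u ≤ 2.4 d t F_u): upper limit = 2.4·30·8·430 / 1000 = 247.7 kN.
  Edge l_c = 40 − 33/2 = 23.5 → r_n = 97.01 kN; interior l_c = 120 − 33 = 87 → r_n = 247.7 kN.
  R_n,bearing = 2·97.01 + 8·247.7 = 2175 kN → 0.75 × 2175 = 1630 kN.
Bearing governs: 1630 kN.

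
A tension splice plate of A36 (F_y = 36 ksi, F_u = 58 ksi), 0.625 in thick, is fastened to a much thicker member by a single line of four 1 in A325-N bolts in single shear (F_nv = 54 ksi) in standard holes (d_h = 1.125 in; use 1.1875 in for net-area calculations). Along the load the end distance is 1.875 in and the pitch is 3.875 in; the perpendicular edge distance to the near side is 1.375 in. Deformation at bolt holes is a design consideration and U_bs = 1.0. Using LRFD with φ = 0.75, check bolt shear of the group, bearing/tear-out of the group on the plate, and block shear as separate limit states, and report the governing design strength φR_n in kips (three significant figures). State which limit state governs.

Bolt shear: A_b = π·1²/4 = 0.7854 in²; R_n = 54 × 0.7854 × 4 × 1 = 169.6 kips → 0.75 × 169.6 = 127 kips.
Bearing: edge l_c = 1.312, r_n = 57.09 kips; interior l_c = 2.75, r_n = 87 kips; R_n = 57.09 + 3·87 = 318.1 kips → 239 kips.
Block shear: A_gv = 8.438, A_nv = 5.84, A_nt = 0.4883 in²; R_n = min(0.6F_uA_nv, 0.6F_yA_gv) + U_bs·F_u·A_nt = 210.6 kips → 158 kips.
Bolt shear governs: 127 kips.

127 kips (bolt shear governs)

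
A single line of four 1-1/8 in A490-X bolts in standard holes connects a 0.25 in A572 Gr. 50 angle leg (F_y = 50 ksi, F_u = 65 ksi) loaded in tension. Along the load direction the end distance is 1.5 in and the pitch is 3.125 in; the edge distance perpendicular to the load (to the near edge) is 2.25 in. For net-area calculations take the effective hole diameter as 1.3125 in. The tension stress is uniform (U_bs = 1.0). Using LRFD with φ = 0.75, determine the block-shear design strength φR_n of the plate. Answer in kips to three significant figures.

65.4 kips

Shear plane L_v = 1.5 + 3·3.125 = 10.88 in; A_gv = 10.88 × 0.25 = 2.719 in².
A_nv = (10.88 − 3.5·1.3125) × 0.25 = 1.57 in².
A_nt = (2.25 − 0.5·1.3125) × 0.25 = 0.3984 in².
0.6 F_u A_nv = 61.24 kips; 0.6 F_y A_gv = 81.56 kips → shear rupture governs the shear term.
R_n = 61.24 + 1.0 × 65 × 0.3984 = 87.14 kips.
Design strength φR_n = 0.75 × 87.14 = 65.4 kips.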